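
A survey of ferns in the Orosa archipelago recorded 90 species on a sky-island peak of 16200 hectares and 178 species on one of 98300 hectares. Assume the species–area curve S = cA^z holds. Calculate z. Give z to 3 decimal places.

Taking logs: ln S = ln c + z ln A, so z = (ln S₂ − ln S₁)/(ln A₂ − ln A₁).
z = ln(178/90) / ln(98300/16200) = ln(1.978) / ln(6.068) = 0.6820 / 1.8030 = 0.3782

0.378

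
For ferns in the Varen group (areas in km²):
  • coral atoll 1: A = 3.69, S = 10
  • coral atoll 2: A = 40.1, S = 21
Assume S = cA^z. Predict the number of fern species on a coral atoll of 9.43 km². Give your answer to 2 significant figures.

z = ln(21/10) / ln(40.1/3.69) = 0.7419 / 2.3857 = 0.3110
c = 10 / 3.69^0.3110 = 10 / 1.501 = 6.663
S₃ = 6.663 × 9.43^0.3110 = 6.663 × 2.009 ≈ 13.39

13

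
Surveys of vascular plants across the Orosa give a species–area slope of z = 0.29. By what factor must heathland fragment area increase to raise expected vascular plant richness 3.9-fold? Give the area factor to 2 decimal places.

109.18

(A₂/A₁)^0.29 = 3.9, so A₂/A₁ = 3.9^(1/0.29) = 3.9^3.448
ln(A₂/A₁) = ln 3.9 / 0.29 = 1.3610 / 0.29 = 4.6930
A₂/A₁ = e^4.6930 ≈ 109.2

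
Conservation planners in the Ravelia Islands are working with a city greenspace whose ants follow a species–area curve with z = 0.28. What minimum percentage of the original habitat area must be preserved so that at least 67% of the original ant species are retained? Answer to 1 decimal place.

Need (A_new/A_old)^0.28 = 0.67, so A_new/A_old = 0.67^(1/0.28) = 0.67^3.571
ln(A_new/A_old) = ln 0.67 / 0.28 = -0.4005 / 0.28 = -1.4303
A_new/A_old = e^-1.4303 ≈ 0.2392

23.9%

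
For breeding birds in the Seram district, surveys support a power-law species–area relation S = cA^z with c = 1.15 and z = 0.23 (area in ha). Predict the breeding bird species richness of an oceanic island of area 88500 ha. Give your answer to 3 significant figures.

15.8

S = 1.15 × 88500^0.23
ln S = ln 1.15 + 0.23 × ln 88500 = 0.1398 + 0.23 × 11.3908 = 2.7596
S = e^2.7596 ≈ 15.79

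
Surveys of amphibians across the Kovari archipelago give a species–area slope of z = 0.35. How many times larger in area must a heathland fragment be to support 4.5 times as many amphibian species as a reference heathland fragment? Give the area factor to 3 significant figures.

73.5

(A₂/A₁)^0.35 = 4.5, so A₂/A₁ = 4.5^(1/0.35) = 4.5^2.857
ln(A₂/A₁) = ln 4.5 / 0.35 = 1.5041 / 0.35 = 4.2974
A₂/A₁ = e^4.2974 ≈ 73.51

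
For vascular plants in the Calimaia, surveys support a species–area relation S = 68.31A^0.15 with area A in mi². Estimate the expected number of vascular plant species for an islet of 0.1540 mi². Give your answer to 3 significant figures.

S = 68.31 × 0.154^0.15 = 68.31 × 0.7553 ≈ 51.6

51.6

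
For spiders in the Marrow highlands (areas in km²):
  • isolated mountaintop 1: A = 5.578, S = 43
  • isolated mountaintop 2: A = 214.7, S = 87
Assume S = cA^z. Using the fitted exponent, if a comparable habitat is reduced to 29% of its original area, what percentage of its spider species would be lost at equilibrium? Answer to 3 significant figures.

21.3%

z = ln(87/43) / ln(214.7/5.578) = 0.7047 / 3.6504 = 0.1930
S_new/S_old = (A_new/A_old)^z = 0.29^0.1930 = exp(0.1930 × -1.2379) = 0.7874
Fraction lost = 1 − 0.7874 = 0.2126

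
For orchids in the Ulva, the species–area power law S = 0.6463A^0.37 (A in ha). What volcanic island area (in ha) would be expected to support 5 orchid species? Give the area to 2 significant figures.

250 ha

5 = 0.6463 × A^0.37  ⇒  A^0.37 = 5/0.6463 = 7.736
ln A = ln(7.736) / 0.37 = 2.0459 / 0.37 = 5.5295
A = e^5.5295 ≈ 252 ha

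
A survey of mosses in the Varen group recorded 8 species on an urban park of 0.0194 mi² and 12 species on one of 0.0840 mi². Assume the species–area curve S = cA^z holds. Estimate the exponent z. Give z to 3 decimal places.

0.277

Taking logs: ln S = ln c + z ln A, so z = (ln S₂ − ln S₁)/(ln A₂ − ln A₁).
z = ln(12/8) / ln(0.084/0.0194) = ln(1.5) / ln(4.33) = 0.4055 / 1.4655 = 0.2767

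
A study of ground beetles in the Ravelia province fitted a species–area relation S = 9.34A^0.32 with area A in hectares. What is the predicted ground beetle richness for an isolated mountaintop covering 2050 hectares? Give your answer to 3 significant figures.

107

S = 9.34 × 2050^0.32
ln S = ln 9.34 + 0.32 × ln 2050 = 2.2343 + 0.32 × 7.6256 = 4.6745
S = e^4.6745 ≈ 107.2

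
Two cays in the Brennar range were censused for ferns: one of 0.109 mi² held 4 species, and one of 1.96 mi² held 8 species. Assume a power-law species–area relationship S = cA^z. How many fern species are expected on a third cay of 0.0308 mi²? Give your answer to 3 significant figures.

z = ln(8/4) / ln(1.96/0.109) = 0.6931 / 2.8894 = 0.2399
c = 4 / 0.109^0.2399 = 4 / 0.5876 = 6.807
S₃ = 6.807 × 0.0308^0.2399 = 6.807 × 0.4339 ≈ 2.954

2.95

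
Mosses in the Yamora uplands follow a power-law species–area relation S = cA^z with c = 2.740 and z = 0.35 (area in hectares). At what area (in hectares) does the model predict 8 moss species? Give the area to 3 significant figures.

21.4 hectares

8 = 2.74 × A^0.35  ⇒  A^0.35 = 8/2.74 = 2.92
ln A = ln(2.92) / 0.35 = 1.0715 / 0.35 = 3.0614
A = e^3.0614 ≈ 21.36 hectares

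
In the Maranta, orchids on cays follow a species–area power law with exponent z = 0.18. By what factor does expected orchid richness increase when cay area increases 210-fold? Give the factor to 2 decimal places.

2.62

S₂/S₁ = (A₂/A₁)^z = 210^0.18
ln(S₂/S₁) = 0.18 × ln 210 = 0.18 × 5.3471 = 0.9625
S₂/S₁ = e^0.9625 ≈ 2.618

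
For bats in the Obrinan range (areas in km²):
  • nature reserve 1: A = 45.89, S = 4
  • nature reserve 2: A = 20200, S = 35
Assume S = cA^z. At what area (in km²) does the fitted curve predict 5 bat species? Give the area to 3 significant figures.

z = ln(35/4) / ln(20200/45.89) = 2.1691 / 6.0872 = 0.3563
c = 4 / 45.89^0.3563 = 4 / 3.91 = 1.023
A = (5/1.023)^(1/0.3563) ⇒ ln A = ln(4.887)/0.3563 = 4.4525
A = e^4.4525 ≈ 85.84 km²

85.8 km²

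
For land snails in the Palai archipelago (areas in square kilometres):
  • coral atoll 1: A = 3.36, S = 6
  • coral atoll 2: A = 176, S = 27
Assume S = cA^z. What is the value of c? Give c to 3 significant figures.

z = ln(S₂/S₁) / ln(A₂/A₁) = ln(27/6) / ln(176/3.36) = 1.5041 / 3.9585 = 0.3800
c = S₁ / A₁^z = 6 / 3.36^0.3800 = 6 / 1.585 = 3.786

3.79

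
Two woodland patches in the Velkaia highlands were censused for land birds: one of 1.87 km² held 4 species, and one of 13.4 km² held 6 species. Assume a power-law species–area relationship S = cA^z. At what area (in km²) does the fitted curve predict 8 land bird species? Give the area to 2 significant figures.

54 km²

z = ln(6/4) / ln(13.4/1.87) = 0.4055 / 1.9693 = 0.2059
c = 4 / 1.87^0.2059 = 4 / 1.138 = 3.516
A = (8/3.516)^(1/0.2059) ⇒ ln A = ln(2.275)/0.2059 = 3.9925
A = e^3.9925 ≈ 54.19 km²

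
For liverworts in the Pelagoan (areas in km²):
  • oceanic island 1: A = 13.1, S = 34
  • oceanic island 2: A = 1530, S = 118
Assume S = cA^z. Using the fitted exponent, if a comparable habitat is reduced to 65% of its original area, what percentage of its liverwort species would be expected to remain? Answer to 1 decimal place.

89.4%

z = ln(118/34) / ln(1530/13.1) = 1.2443 / 4.7604 = 0.2614
S_new/S_old = (A_new/A_old)^z = 0.65^0.2614 = exp(0.2614 × -0.4308) = 0.8935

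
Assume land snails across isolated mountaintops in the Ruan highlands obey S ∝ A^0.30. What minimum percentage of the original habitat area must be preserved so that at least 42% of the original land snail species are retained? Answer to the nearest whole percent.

6%

Need (A_new/A_old)^0.3 = 0.42, so A_new/A_old = 0.42^(1/0.3) = 0.42^3.333
ln(A_new/A_old) = ln 0.42 / 0.3 = -0.8675 / 0.3 = -2.8917
A_new/A_old = e^-2.8917 ≈ 0.05548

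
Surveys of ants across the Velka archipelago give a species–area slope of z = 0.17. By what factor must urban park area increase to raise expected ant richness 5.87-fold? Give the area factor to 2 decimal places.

33220.07

(A₂/A₁)^0.17 = 5.87, so A₂/A₁ = 5.87^(1/0.17) = 5.87^5.882
ln(A₂/A₁) = ln 5.87 / 0.17 = 1.7699 / 0.17 = 10.4109
A₂/A₁ = e^10.4109 ≈ 33220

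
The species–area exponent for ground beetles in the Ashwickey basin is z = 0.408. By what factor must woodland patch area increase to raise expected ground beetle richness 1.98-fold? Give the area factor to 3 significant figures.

5.33

(A₂/A₁)^0.408 = 1.98, so A₂/A₁ = 1.98^(1/0.408) = 1.98^2.451
ln(A₂/A₁) = ln 1.98 / 0.408 = 0.6831 / 0.408 = 1.6743
A₂/A₁ = e^1.6743 ≈ 5.335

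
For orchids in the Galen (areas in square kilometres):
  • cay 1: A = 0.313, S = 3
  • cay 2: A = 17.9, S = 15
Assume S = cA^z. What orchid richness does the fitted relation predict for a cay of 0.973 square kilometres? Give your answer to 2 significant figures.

z = ln(15/3) / ln(17.9/0.313) = 1.6094 / 4.0464 = 0.3978
c = 3 / 0.313^0.3978 = 3 / 0.63 = 4.762
S₃ = 4.762 × 0.973^0.3978 = 4.762 × 0.9892 ≈ 4.71

4.7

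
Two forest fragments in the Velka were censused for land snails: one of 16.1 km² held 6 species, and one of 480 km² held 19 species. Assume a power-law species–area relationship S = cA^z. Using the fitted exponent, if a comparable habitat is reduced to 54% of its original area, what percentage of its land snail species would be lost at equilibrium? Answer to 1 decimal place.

z = ln(19/6) / ln(480/16.1) = 1.1527 / 3.3950 = 0.3395
S_new/S_old = (A_new/A_old)^z = 0.54^0.3395 = exp(0.3395 × -0.6162) = 0.8112
Fraction lost = 1 − 0.8112 = 0.1888

18.9%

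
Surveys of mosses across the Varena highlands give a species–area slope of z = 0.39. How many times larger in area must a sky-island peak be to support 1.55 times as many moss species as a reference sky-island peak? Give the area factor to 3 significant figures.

(A₂/A₁)^0.39 = 1.55, so A₂/A₁ = 1.55^(1/0.39) = 1.55^2.564
ln(A₂/A₁) = ln 1.55 / 0.39 = 0.4383 / 0.39 = 1.1237
A₂/A₁ = e^1.1237 ≈ 3.076

3.08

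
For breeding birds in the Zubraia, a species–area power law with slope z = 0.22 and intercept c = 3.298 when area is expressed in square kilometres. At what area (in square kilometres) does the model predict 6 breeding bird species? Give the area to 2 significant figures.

15 square kilometres

6 = 3.298 × A^0.22  ⇒  A^0.22 = 6/3.298 = 1.819
ln A = ln(1.819) / 0.22 = 0.5984 / 0.22 = 2.7202
A = e^2.7202 ≈ 15.18 square kilometres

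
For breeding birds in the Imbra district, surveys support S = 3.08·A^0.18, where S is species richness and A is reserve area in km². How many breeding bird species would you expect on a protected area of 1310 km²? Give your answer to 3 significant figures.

11.2

S = 3.08 × 1310^0.18
ln S = ln 3.08 + 0.18 × ln 1310 = 1.1249 + 0.18 × 7.1778 = 2.4169
S = e^2.4169 ≈ 11.21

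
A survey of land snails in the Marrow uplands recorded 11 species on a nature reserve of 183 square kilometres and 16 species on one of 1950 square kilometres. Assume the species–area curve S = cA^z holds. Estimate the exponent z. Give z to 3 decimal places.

Taking logs: ln S = ln c + z ln A, so z = (ln S₂ − ln S₁)/(ln A₂ − ln A₁).
z = ln(16/11) / ln(1950/183) = ln(1.455) / ln(10.66) = 0.3747 / 2.3661 = 0.1584

0.158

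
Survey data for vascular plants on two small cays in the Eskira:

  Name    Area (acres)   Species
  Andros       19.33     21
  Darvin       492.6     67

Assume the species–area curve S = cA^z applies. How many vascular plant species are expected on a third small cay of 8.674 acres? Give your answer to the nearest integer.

z = ln(67/21) / ln(492.6/19.33) = 1.1602 / 3.2380 = 0.3583
c = 21 / 19.33^0.3583 = 21 / 2.89 = 7.267
S₃ = 7.267 × 8.674^0.3583 = 7.267 × 2.168 ≈ 15.76

16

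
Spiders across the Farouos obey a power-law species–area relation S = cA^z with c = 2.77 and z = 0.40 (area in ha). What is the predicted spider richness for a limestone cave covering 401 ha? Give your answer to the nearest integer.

30 species

S = 2.77 × 401^0.4
ln S = ln 2.77 + 0.4 × ln 401 = 1.0188 + 0.4 × 5.9940 = 3.4164
S = e^3.4164 ≈ 30.46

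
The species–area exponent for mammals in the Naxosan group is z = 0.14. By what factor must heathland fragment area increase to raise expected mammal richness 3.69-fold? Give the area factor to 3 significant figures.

(A₂/A₁)^0.14 = 3.69, so A₂/A₁ = 3.69^(1/0.14) = 3.69^7.143
ln(A₂/A₁) = ln 3.69 / 0.14 = 1.3056 / 0.14 = 9.3259
A₂/A₁ = e^9.3259 ≈ 11225

11200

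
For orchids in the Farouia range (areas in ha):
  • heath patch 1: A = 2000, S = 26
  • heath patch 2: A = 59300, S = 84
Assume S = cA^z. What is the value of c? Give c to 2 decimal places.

1.87

z = ln(S₂/S₁) / ln(A₂/A₁) = ln(84/26) / ln(59300/2000) = 1.1727 / 3.3895 = 0.3460
c = S₁ / A₁^z = 26 / 2000^0.3460 = 26 / 13.87 = 1.874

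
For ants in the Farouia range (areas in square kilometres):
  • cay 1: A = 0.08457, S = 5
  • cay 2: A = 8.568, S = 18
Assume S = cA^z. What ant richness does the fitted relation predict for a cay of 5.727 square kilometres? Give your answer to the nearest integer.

16

z = ln(18/5) / ln(8.568/0.08457) = 1.2809 / 4.6182 = 0.2774
c = 5 / 0.08457^0.2774 = 5 / 0.504 = 9.92
S₃ = 9.92 × 5.727^0.2774 = 9.92 × 1.623 ≈ 16.1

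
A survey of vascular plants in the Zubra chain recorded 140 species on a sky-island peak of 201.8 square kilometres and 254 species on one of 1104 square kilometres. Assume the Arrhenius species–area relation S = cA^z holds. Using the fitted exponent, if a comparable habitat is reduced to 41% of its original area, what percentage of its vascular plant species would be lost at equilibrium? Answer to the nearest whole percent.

z = ln(254/140) / ln(1104/201.8) = 0.5957 / 1.6994 = 0.3505
S_new/S_old = (A_new/A_old)^z = 0.41^0.3505 = exp(0.3505 × -0.8916) = 0.7316
Fraction lost = 1 − 0.7316 = 0.2684

27%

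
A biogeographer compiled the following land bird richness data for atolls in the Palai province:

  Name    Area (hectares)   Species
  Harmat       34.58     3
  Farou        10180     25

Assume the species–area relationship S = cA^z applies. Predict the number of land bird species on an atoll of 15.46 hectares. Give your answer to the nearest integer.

2

z = ln(25/3) / ln(10180/34.58) = 2.1203 / 5.6849 = 0.3730
c = 3 / 34.58^0.3730 = 3 / 3.749 = 0.8002
S₃ = 0.8002 × 15.46^0.3730 = 0.8002 × 2.777 ≈ 2.222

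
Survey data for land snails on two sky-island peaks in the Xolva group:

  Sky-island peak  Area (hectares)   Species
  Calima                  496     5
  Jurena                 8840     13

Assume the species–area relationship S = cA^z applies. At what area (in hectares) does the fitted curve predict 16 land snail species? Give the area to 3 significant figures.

16500 hectares

z = ln(13/5) / ln(8840/496) = 0.9555 / 2.8805 = 0.3317
c = 5 / 496^0.3317 = 5 / 7.837 = 0.638
A = (16/0.638)^(1/0.3317) ⇒ ln A = ln(25.08)/0.3317 = 9.7130
A = e^9.7130 ≈ 16531 hectares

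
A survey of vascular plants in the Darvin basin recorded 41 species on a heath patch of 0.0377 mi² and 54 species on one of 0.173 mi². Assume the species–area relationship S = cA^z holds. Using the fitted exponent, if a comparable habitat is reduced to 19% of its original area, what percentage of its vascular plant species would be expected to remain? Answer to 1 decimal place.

z = ln(54/41) / ln(0.173/0.0377) = 0.2754 / 1.5236 = 0.1808
S_new/S_old = (A_new/A_old)^z = 0.19^0.1808 = exp(0.1808 × -1.6607) = 0.7407

74.1%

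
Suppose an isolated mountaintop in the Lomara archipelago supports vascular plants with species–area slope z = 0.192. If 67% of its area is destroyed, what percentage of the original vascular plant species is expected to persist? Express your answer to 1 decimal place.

S_new/S_old = (A_new/A_old)^z = 0.33^0.192
= exp(0.192 × ln 0.33) = exp(0.192 × -1.1087) = exp(-0.2129) ≈ 0.8083

80.8%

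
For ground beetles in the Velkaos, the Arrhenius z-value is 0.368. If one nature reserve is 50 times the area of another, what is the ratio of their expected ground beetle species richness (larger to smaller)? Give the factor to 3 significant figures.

4.22

S₂/S₁ = (A₂/A₁)^z = 50^0.368
ln(S₂/S₁) = 0.368 × ln 50 = 0.368 × 3.9120 = 1.4396
S₂/S₁ = e^1.4396 ≈ 4.219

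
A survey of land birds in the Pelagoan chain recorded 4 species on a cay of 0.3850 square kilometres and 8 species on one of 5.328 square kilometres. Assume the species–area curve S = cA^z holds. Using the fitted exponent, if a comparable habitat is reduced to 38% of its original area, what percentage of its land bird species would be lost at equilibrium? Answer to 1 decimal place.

22.5%

z = ln(8/4) / ln(5.328/0.385) = 0.6931 / 2.6275 = 0.2638
S_new/S_old = (A_new/A_old)^z = 0.38^0.2638 = exp(0.2638 × -0.9676) = 0.7747
Fraction lost = 1 − 0.7747 = 0.2253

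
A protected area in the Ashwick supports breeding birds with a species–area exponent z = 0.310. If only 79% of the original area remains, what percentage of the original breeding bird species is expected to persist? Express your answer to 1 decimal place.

S_new/S_old = (A_new/A_old)^z = 0.79^0.31
= exp(0.31 × ln 0.79) = exp(0.31 × -0.2357) = exp(-0.0731) ≈ 0.9295

93.0%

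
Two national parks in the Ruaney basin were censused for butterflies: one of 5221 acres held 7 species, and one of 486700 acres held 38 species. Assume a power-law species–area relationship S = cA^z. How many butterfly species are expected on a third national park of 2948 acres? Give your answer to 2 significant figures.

5.7

z = ln(38/7) / ln(486700/5221) = 1.6917 / 4.5350 = 0.3730
c = 7 / 5221^0.3730 = 7 / 24.37 = 0.2873
S₃ = 0.2873 × 2948^0.3730 = 0.2873 × 19.69 ≈ 5.656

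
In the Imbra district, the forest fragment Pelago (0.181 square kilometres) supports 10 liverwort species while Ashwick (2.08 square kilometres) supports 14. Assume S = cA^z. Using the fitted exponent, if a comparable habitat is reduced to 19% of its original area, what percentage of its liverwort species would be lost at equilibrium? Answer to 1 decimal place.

20.5%

z = ln(14/10) / ln(2.08/0.181) = 0.3365 / 2.4416 = 0.1378
S_new/S_old = (A_new/A_old)^z = 0.19^0.1378 = exp(0.1378 × -1.6607) = 0.7954
Fraction lost = 1 − 0.7954 = 0.2046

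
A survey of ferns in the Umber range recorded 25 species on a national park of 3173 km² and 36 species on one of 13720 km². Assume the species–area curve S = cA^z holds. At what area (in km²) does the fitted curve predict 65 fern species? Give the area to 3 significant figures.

147000 km²

z = ln(36/25) / ln(13720/3173) = 0.3646 / 1.4642 = 0.2490
c = 25 / 3173^0.2490 = 25 / 7.448 = 3.357
A = (65/3.357)^(1/0.2490) ⇒ ln A = ln(19.36)/0.2490 = 11.8992
A = e^11.8992 ≈ 147144 km²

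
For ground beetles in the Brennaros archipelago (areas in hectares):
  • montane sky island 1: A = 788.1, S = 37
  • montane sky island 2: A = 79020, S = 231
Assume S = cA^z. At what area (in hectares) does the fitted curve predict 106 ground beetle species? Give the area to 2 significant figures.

11000 hectares

z = ln(231/37) / ln(79020/788.1) = 1.8315 / 4.6078 = 0.3975
c = 37 / 788.1^0.3975 = 37 / 14.17 = 2.611
A = (106/2.611)^(1/0.3975) ⇒ ln A = ln(40.59)/0.3975 = 9.3176
A = e^9.3176 ≈ 11133 hectares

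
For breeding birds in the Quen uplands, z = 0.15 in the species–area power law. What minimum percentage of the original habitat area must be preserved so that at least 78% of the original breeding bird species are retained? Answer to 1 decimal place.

Need (A_new/A_old)^0.15 = 0.78, so A_new/A_old = 0.78^(1/0.15) = 0.78^6.667
ln(A_new/A_old) = ln 0.78 / 0.15 = -0.2485 / 0.15 = -1.6564
A_new/A_old = e^-1.6564 ≈ 0.1908

19.1%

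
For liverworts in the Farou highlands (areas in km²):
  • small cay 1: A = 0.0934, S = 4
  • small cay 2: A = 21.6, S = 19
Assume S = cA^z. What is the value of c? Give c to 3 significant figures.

7.88

z = ln(S₂/S₁) / ln(A₂/A₁) = ln(19/4) / ln(21.6/0.0934) = 1.5581 / 5.4436 = 0.2862
c = S₁ / A₁^z = 4 / 0.0934^0.2862 = 4 / 0.5073 = 7.885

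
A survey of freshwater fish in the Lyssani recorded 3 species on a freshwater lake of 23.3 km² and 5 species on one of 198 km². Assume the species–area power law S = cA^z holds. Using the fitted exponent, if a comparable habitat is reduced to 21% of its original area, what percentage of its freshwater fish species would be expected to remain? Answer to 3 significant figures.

68.9%

z = ln(5/3) / ln(198/23.3) = 0.5108 / 2.1398 = 0.2387
S_new/S_old = (A_new/A_old)^z = 0.21^0.2387 = exp(0.2387 × -1.5606) = 0.689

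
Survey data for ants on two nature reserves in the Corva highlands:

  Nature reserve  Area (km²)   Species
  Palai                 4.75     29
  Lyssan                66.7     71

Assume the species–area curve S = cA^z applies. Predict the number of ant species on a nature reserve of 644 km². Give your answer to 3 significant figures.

153

z = ln(71/29) / ln(66.7/4.75) = 0.8954 / 2.6421 = 0.3389
c = 29 / 4.75^0.3389 = 29 / 1.696 = 17.1
S₃ = 17.1 × 644^0.3389 = 17.1 × 8.952 ≈ 153.1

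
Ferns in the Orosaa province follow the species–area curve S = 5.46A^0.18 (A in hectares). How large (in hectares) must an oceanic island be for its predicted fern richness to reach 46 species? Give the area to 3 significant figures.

46 = 5.46 × A^0.18  ⇒  A^0.18 = 46/5.46 = 8.425
ln A = ln(8.425) / 0.18 = 2.1312 / 0.18 = 11.8400
A = e^11.8400 ≈ 138685 hectares

139000 hectares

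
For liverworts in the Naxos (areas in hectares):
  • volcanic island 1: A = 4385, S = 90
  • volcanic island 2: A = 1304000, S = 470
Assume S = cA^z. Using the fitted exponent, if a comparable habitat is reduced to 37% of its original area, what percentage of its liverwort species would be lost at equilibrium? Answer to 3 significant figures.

z = ln(470/90) / ln(1304000/4385) = 1.6529 / 5.6950 = 0.2902
S_new/S_old = (A_new/A_old)^z = 0.37^0.2902 = exp(0.2902 × -0.9943) = 0.7493
Fraction lost = 1 − 0.7493 = 0.2507

25.1%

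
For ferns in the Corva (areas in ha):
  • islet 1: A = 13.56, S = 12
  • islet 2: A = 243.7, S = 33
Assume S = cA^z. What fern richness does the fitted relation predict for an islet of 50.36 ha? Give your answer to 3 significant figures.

19.0

z = ln(33/12) / ln(243.7/13.56) = 1.0116 / 2.8888 = 0.3502
c = 12 / 13.56^0.3502 = 12 / 2.492 = 4.816
S₃ = 4.816 × 50.36^0.3502 = 4.816 × 3.945 ≈ 19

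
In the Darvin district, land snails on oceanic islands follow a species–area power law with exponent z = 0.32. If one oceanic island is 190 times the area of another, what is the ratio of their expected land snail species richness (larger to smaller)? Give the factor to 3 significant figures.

5.36

S₂/S₁ = (A₂/A₁)^z = 190^0.32
ln(S₂/S₁) = 0.32 × ln 190 = 0.32 × 5.2470 = 1.6790
S₂/S₁ = e^1.6790 ≈ 5.36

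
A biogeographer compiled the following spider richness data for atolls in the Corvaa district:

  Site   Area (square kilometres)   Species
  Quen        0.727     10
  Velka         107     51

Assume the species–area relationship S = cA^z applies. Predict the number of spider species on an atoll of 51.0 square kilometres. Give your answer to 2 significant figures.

40

z = ln(51/10) / ln(107/0.727) = 1.6292 / 4.9917 = 0.3264
c = 10 / 0.727^0.3264 = 10 / 0.9012 = 11.1
S₃ = 11.1 × 51^0.3264 = 11.1 × 3.609 ≈ 40.04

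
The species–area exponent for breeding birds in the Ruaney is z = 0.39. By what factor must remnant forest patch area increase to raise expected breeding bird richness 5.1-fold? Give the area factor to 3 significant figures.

65.2

(A₂/A₁)^0.39 = 5.1, so A₂/A₁ = 5.1^(1/0.39) = 5.1^2.564
ln(A₂/A₁) = ln 5.1 / 0.39 = 1.6292 / 0.39 = 4.1775
A₂/A₁ = e^4.1775 ≈ 65.21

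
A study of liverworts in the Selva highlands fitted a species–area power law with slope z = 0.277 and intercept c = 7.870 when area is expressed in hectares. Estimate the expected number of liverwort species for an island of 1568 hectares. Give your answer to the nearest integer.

S = 7.87 × 1568^0.277 = 7.87 × 7.676 ≈ 60.41

60 species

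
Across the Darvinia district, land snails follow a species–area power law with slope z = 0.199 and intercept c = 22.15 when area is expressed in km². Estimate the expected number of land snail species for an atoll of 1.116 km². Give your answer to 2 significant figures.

23

S = 22.15 × 1.116^0.199
ln S = ln 22.15 + 0.199 × ln 1.116 = 3.0978 + 0.199 × 0.1098 = 3.1197
S = e^3.1197 ≈ 22.64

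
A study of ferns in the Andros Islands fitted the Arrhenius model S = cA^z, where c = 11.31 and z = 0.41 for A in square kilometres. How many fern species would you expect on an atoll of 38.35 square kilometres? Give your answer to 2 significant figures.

S = 11.31 × 38.35^0.41
ln S = ln 11.31 + 0.41 × ln 38.35 = 2.4257 + 0.41 × 3.6468 = 3.9209
S = e^3.9209 ≈ 50.44

50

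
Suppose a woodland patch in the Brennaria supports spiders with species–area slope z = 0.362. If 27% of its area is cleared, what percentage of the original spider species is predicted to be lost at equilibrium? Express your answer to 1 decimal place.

S_new/S_old = (A_new/A_old)^z = 0.73^0.362
= exp(0.362 × ln 0.73) = exp(0.362 × -0.3147) = exp(-0.1139) ≈ 0.8923
Fraction lost = 1 − 0.8923 = 0.1077

10.8%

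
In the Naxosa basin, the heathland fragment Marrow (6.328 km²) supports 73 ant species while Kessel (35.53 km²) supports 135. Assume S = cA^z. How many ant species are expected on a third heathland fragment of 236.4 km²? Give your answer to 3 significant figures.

z = ln(135/73) / ln(35.53/6.328) = 0.6148 / 1.7254 = 0.3563
c = 73 / 6.328^0.3563 = 73 / 1.93 = 37.83
S₃ = 37.83 × 236.4^0.3563 = 37.83 × 7.011 ≈ 265.2

265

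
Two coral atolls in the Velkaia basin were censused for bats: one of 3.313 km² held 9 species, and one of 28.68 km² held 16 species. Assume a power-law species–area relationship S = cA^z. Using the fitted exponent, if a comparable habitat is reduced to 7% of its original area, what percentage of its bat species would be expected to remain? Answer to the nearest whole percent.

z = ln(16/9) / ln(28.68/3.313) = 0.5754 / 2.1583 = 0.2666
S_new/S_old = (A_new/A_old)^z = 0.07^0.2666 = exp(0.2666 × -2.6593) = 0.4922

49%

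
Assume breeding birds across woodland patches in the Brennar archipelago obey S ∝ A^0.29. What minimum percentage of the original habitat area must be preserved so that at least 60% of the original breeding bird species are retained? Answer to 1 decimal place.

Need (A_new/A_old)^0.29 = 0.6, so A_new/A_old = 0.6^(1/0.29) = 0.6^3.448
ln(A_new/A_old) = ln 0.6 / 0.29 = -0.5108 / 0.29 = -1.7615
A_new/A_old = e^-1.7615 ≈ 0.1718

17.2%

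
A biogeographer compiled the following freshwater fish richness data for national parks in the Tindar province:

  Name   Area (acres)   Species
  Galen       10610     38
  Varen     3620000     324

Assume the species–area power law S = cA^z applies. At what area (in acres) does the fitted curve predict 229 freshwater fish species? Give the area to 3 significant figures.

1410000 acres

z = ln(324/38) / ln(3620000/10610) = 2.1432 / 5.8324 = 0.3675
c = 38 / 10610^0.3675 = 38 / 30.15 = 1.26
A = (229/1.26)^(1/0.3675) ⇒ ln A = ln(181.7)/0.3675 = 14.1576
A = e^14.1576 ≈ 1407877 acres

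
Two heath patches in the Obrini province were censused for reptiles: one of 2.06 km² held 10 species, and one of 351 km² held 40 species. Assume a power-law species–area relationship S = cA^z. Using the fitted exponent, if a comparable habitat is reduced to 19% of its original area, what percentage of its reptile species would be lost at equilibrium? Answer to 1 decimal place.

z = ln(40/10) / ln(351/2.06) = 1.3863 / 5.1381 = 0.2698
S_new/S_old = (A_new/A_old)^z = 0.19^0.2698 = exp(0.2698 × -1.6607) = 0.6389
Fraction lost = 1 − 0.6389 = 0.3611

36.1%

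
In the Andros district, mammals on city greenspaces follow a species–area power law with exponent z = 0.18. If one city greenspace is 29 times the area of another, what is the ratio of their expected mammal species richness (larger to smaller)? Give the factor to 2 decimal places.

S₂/S₁ = (A₂/A₁)^z = 29^0.18
ln(S₂/S₁) = 0.18 × ln 29 = 0.18 × 3.3673 = 0.6061
S₂/S₁ = e^0.6061 ≈ 1.833

1.83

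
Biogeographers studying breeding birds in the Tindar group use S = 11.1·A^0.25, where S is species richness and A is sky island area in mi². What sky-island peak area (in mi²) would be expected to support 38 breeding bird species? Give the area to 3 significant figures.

137 mi²

38 = 11.1 × A^0.25  ⇒  A^0.25 = 38/11.1 = 3.423
ln A = ln(3.423) / 0.25 = 1.2306 / 0.25 = 4.9226
A = e^4.9226 ≈ 137.4 mi²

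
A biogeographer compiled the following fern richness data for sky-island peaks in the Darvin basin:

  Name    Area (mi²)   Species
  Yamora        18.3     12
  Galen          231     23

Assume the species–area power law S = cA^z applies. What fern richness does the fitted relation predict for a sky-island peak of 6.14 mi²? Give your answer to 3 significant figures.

9.07

z = ln(23/12) / ln(231/18.3) = 0.6506 / 2.5355 = 0.2566
c = 12 / 18.3^0.2566 = 12 / 2.108 = 5.692
S₃ = 5.692 × 6.14^0.2566 = 5.692 × 1.593 ≈ 9.067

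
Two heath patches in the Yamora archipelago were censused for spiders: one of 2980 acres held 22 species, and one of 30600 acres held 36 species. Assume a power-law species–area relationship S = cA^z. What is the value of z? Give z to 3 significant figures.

0.211

Taking logs: ln S = ln c + z ln A, so z = (ln S₂ − ln S₁)/(ln A₂ − ln A₁).
z = ln(36/22) / ln(30600/2980) = ln(1.636) / ln(10.27) = 0.4925 / 2.3291 = 0.2114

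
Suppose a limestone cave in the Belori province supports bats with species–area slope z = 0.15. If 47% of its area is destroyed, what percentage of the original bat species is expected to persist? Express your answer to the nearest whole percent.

91%

S_new/S_old = (A_new/A_old)^z = 0.53^0.15
= exp(0.15 × ln 0.53) = exp(0.15 × -0.6349) = exp(-0.0952) ≈ 0.9092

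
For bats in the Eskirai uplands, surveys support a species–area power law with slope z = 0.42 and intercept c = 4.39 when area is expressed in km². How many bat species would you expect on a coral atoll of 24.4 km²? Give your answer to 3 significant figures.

S = 4.39 × 24.4^0.42
ln S = ln 4.39 + 0.42 × ln 24.4 = 1.4793 + 0.42 × 3.1946 = 2.8211
S = e^2.8211 ≈ 16.79

16.8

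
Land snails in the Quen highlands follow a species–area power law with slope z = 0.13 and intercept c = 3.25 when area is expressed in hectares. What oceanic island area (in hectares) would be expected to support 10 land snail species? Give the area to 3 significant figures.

5690 hectares

10 = 3.25 × A^0.13  ⇒  A^0.13 = 10/3.25 = 3.077
ln A = ln(3.077) / 0.13 = 1.1239 / 0.13 = 8.6456
A = e^8.6456 ≈ 5685 hectares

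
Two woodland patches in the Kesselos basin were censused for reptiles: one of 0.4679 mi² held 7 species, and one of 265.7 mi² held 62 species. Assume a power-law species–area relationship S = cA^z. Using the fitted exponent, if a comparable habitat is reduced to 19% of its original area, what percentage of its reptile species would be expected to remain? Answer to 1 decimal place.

z = ln(62/7) / ln(265.7/0.4679) = 2.1812 / 6.3419 = 0.3439
S_new/S_old = (A_new/A_old)^z = 0.19^0.3439 = exp(0.3439 × -1.6607) = 0.5649

56.5%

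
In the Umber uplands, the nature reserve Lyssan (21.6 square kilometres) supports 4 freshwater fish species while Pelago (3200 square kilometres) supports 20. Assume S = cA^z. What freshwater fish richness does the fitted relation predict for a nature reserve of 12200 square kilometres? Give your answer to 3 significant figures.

z = ln(20/4) / ln(3200/21.6) = 1.6094 / 4.9982 = 0.3220
c = 4 / 21.6^0.3220 = 4 / 2.69 = 1.487
S₃ = 1.487 × 12200^0.3220 = 1.487 × 20.69 ≈ 30.77

30.8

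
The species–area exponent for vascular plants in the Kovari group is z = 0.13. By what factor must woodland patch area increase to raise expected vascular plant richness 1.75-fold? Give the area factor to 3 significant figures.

74.0

(A₂/A₁)^0.13 = 1.75, so A₂/A₁ = 1.75^(1/0.13) = 1.75^7.692
ln(A₂/A₁) = ln 1.75 / 0.13 = 0.5596 / 0.13 = 4.3047
A₂/A₁ = e^4.3047 ≈ 74.05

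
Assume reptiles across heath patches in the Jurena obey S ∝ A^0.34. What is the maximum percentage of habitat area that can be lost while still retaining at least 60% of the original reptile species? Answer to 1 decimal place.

Need (A_new/A_old)^0.34 = 0.6, so A_new/A_old = 0.6^(1/0.34) = 0.6^2.941
ln(A_new/A_old) = ln 0.6 / 0.34 = -0.5108 / 0.34 = -1.5024
A_new/A_old = e^-1.5024 ≈ 0.2226
Fraction that can be lost = 1 − 0.2226 = 0.7774

77.7%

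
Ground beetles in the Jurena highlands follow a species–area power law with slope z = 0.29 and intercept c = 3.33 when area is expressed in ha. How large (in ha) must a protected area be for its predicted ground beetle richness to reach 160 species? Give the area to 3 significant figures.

160 = 3.33 × A^0.29  ⇒  A^0.29 = 160/3.33 = 48.05
ln A = ln(48.05) / 0.29 = 3.8722 / 0.29 = 13.3524
A = e^13.3524 ≈ 629335 ha

629000 ha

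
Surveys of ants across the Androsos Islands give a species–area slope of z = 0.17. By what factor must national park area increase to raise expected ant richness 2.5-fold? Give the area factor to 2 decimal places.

219.19

(A₂/A₁)^0.17 = 2.5, so A₂/A₁ = 2.5^(1/0.17) = 2.5^5.882
ln(A₂/A₁) = ln 2.5 / 0.17 = 0.9163 / 0.17 = 5.3899
A₂/A₁ = e^5.3899 ≈ 219.2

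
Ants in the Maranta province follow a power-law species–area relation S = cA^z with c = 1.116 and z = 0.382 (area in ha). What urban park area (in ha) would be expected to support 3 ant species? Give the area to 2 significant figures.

13 ha

3 = 1.116 × A^0.382  ⇒  A^0.382 = 3/1.116 = 2.688
ln A = ln(2.688) / 0.382 = 0.9889 / 0.382 = 2.5886
A = e^2.5886 ≈ 13.31 ha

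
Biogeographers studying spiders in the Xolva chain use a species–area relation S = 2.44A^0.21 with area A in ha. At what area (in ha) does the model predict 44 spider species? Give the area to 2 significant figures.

960000 ha

44 = 2.44 × A^0.21  ⇒  A^0.21 = 44/2.44 = 18.03
ln A = ln(18.03) / 0.21 = 2.8922 / 0.21 = 13.7723
A = e^13.7723 ≈ 957749 ha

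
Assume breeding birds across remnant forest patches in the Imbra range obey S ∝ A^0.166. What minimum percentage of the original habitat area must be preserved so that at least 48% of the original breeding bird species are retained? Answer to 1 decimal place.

1.2%

Need (A_new/A_old)^0.166 = 0.48, so A_new/A_old = 0.48^(1/0.166) = 0.48^6.024
ln(A_new/A_old) = ln 0.48 / 0.166 = -0.7340 / 0.166 = -4.4215
A_new/A_old = e^-4.4215 ≈ 0.01202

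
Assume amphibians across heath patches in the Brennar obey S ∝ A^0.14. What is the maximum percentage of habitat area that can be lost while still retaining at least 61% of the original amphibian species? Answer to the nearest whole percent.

Need (A_new/A_old)^0.14 = 0.61, so A_new/A_old = 0.61^(1/0.14) = 0.61^7.143
ln(A_new/A_old) = ln 0.61 / 0.14 = -0.4943 / 0.14 = -3.5307
A_new/A_old = e^-3.5307 ≈ 0.02928
Fraction that can be lost = 1 − 0.02928 = 0.9707

97%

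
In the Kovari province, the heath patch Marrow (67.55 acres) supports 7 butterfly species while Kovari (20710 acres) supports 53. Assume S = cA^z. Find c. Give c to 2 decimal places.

z = ln(S₂/S₁) / ln(A₂/A₁) = ln(53/7) / ln(20710/67.55) = 2.0244 / 5.7255 = 0.3536
c = S₁ / A₁^z = 7 / 67.55^0.3536 = 7 / 4.435 = 1.578

1.58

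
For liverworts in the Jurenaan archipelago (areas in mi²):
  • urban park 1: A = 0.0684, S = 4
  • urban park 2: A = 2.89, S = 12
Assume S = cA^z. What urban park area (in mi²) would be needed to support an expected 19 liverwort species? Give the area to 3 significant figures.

z = ln(12/4) / ln(2.89/0.0684) = 1.0986 / 3.7436 = 0.2935
c = 4 / 0.0684^0.2935 = 4 / 0.4551 = 8.789
A = (19/8.789)^(1/0.2935) ⇒ ln A = ln(2.162)/0.2935 = 2.6272
A = e^2.6272 ≈ 13.83 mi²

13.8 mi²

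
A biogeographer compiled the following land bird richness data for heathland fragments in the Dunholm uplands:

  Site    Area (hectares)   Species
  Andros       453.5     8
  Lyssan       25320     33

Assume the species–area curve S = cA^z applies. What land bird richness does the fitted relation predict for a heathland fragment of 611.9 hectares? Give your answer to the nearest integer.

9

z = ln(33/8) / ln(25320/453.5) = 1.4171 / 4.0224 = 0.3523
c = 8 / 453.5^0.3523 = 8 / 8.628 = 0.9272
S₃ = 0.9272 × 611.9^0.3523 = 0.9272 × 9.588 ≈ 8.89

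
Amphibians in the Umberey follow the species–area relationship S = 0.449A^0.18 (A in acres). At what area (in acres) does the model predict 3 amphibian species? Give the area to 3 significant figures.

3 = 0.449 × A^0.18  ⇒  A^0.18 = 3/0.449 = 6.682
ln A = ln(6.682) / 0.18 = 1.8993 / 0.18 = 10.5519
A = e^10.5519 ≈ 38251 acres

38300 acres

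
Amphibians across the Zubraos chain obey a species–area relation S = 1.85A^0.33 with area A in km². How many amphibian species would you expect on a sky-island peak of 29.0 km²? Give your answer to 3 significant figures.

5.62

S = 1.85 × 29^0.33 = 1.85 × 3.038 ≈ 5.62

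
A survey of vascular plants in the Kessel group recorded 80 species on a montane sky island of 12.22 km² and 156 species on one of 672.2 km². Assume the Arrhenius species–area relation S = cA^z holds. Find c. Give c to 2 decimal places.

z = ln(S₂/S₁) / ln(A₂/A₁) = ln(156/80) / ln(672.2/12.22) = 0.6678 / 4.0075 = 0.1666
c = S₁ / A₁^z = 80 / 12.22^0.1666 = 80 / 1.518 = 52.72

52.72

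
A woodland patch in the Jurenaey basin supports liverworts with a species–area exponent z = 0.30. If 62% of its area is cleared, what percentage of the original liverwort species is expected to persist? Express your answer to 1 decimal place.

S_new/S_old = (A_new/A_old)^z = 0.38^0.3
= exp(0.3 × ln 0.38) = exp(0.3 × -0.9676) = exp(-0.2903) ≈ 0.7481

74.8%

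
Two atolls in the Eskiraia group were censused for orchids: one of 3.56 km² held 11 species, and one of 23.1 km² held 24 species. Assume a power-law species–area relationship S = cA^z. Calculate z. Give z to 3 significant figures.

Taking logs: ln S = ln c + z ln A, so z = (ln S₂ − ln S₁)/(ln A₂ − ln A₁).
z = ln(24/11) / ln(23.1/3.56) = ln(2.182) / ln(6.489) = 0.7802 / 1.8701 = 0.4172

0.417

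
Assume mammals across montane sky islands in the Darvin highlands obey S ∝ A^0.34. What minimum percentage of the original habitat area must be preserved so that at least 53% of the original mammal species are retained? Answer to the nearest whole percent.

15%

Need (A_new/A_old)^0.34 = 0.53, so A_new/A_old = 0.53^(1/0.34) = 0.53^2.941
ln(A_new/A_old) = ln 0.53 / 0.34 = -0.6349 / 0.34 = -1.8673
A_new/A_old = e^-1.8673 ≈ 0.1545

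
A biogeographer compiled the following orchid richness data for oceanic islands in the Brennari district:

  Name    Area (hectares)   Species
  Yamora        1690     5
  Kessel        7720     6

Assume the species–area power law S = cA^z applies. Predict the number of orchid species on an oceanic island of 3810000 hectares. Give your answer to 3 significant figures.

z = ln(6/5) / ln(7720/1690) = 0.1823 / 1.5191 = 0.1200
c = 5 / 1690^0.1200 = 5 / 2.44 = 2.049
S₃ = 2.049 × 3810000^0.1200 = 2.049 × 6.164 ≈ 12.63

12.6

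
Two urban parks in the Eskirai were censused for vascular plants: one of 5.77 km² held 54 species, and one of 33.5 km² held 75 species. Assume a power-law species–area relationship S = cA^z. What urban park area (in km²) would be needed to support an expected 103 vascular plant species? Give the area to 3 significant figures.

z = ln(75/54) / ln(33.5/5.77) = 0.3285 / 1.7589 = 0.1868
c = 54 / 5.77^0.1868 = 54 / 1.387 = 38.93
A = (103/38.93)^(1/0.1868) ⇒ ln A = ln(2.646)/0.1868 = 5.2101
A = e^5.2101 ≈ 183.1 km²

183 km²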